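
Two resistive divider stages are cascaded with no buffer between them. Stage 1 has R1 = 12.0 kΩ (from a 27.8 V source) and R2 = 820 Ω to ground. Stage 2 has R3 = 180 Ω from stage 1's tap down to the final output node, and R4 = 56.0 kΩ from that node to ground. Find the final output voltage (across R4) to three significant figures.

Stage 2 presents R3+R4 = 56180 Ω as a load on stage 1's tap.
Stage 1's lower leg becomes R2‖(R3+R4) = 808.2 Ω, so V_mid = 27.8 × 808.2/12810 = 1.754 V.
Stage 2 is itself unloaded: V_out = V_mid × R4/(R3+R4) = 1.754 × 56000/56180 = 1.75 V.

V_out ≈ 1.75 V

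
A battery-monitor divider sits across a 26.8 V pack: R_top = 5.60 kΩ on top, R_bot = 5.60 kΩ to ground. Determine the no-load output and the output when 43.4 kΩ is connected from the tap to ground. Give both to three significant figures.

Open-circuit: V = 26.8 × 5.60/(5.60 + 5.60) = 13.4 V.
With the load, R_bot becomes R_bot‖R_L = 4.960 kΩ, so V = 26.8 × 4.960/10.56 = 12.6 V.

Unloaded: 13.4 V; loaded: 12.6 V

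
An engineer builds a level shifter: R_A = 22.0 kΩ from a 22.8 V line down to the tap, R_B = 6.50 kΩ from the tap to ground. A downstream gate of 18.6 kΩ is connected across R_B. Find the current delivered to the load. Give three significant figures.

I_L ≈ 0.220 mA

R_B‖R_L = 4.817 kΩ; V_out = 22.8 × 4.817/26.82 = 4.095 V.
I_L = V_out / R_L = 4.095 / 18.6 kΩ = 0.220 mA.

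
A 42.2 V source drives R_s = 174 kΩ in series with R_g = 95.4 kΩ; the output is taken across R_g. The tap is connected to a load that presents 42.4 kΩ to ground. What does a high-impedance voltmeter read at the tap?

V_out ≈ 6.09 V

The load sits in parallel with R_g: R_g‖R_L = (95.4 × 42.4) / (95.4 + 42.4) = 29.35 kΩ.
V_out = 42.2 × 29.35 / (174 + 29.35) = 42.2 × 29.35/203.4 = 6.09 V.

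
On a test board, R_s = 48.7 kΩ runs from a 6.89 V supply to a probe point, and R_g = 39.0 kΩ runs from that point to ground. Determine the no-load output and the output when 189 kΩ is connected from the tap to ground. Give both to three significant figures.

Open-circuit: V = 6.89 × 39.0/(48.7 + 39.0) = 3.06 V.
With the load, R_g becomes R_g‖R_L = 32.33 kΩ, so V = 6.89 × 32.33/81.03 = 2.75 V.

Unloaded: 3.06 V; loaded: 2.75 V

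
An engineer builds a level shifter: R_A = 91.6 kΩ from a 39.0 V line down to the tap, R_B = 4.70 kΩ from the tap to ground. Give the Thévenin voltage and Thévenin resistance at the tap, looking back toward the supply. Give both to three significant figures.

V_th = 1.90 V, R_th = 4.47 kΩ

V_th is the open-circuit tap voltage: 39.0 × 4.70/(91.6 + 4.70) = 1.90 V.
With the supply zeroed, R_A and R_B appear in parallel from the tap: R_th = R_A‖R_B = (91.6 × 4.70)/96.30 = 4.47 kΩ.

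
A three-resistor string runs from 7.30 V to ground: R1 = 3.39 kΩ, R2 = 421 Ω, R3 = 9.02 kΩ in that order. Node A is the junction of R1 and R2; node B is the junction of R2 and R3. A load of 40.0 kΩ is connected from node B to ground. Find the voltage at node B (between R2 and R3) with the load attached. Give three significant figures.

V ≈ 4.81 V

At node B, R3 is in parallel with the load: R3‖R_L = 7360 Ω.
Below node A the resistance is R2 + (R3‖R_L) = 7781 Ω, so V_A = 7.30 × 7781/11170 = 5.085 V.
Then V_B = V_A × (R3‖R_L)/(R2 + R3‖R_L) = 5.085 × 7360/7781 = 4.81 V.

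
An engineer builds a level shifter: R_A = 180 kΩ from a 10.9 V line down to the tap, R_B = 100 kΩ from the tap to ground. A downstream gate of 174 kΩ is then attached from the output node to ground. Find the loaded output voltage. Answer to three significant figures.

The load sits in parallel with R_B: R_B‖R_L = (100 × 174) / (100 + 174) = 63.50 kΩ.
V_out = 10.9 × 63.50 / (180 + 63.50) = 10.9 × 63.50/243.5 = 2.84 V.

V_out ≈ 2.84 V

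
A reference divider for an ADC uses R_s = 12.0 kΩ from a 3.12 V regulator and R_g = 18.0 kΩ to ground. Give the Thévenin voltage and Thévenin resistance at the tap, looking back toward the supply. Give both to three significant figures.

V_th = 1.87 V, R_th = 7.20 kΩ

V_th is the open-circuit tap voltage: 3.12 × 18.0/(12.0 + 18.0) = 1.87 V.
With the supply zeroed, R_s and R_g appear in parallel from the tap: R_th = R_s‖R_g = (12.0 × 18.0)/30.00 = 7.20 kΩ.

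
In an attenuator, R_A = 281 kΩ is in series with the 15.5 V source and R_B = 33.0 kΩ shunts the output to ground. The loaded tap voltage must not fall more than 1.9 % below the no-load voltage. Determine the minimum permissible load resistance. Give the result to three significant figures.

R_L(min) ≈ 1.52 MΩ

Output resistance R_th = R_A‖R_B = (281 × 33.0)/314.0 = 29.53 kΩ.
The fractional drop is R_th/(R_th + R_L); requiring this ≤ 0.0190 gives R_L ≥ R_th(1/0.0190 − 1) = 29.53 × 51.63 = 1.52 MΩ.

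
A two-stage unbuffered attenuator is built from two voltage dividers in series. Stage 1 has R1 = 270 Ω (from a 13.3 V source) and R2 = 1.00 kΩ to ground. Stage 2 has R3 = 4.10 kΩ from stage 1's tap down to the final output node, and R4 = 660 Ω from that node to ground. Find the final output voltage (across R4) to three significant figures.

V_out ≈ 1.39 V

Stage 2 presents R3+R4 = 4760 Ω as a load on stage 1's tap.
Stage 1's lower leg becomes R2‖(R3+R4) = 826.4 Ω, so V_mid = 13.3 × 826.4/1096 = 10.02 V.
Stage 2 is itself unloaded: V_out = V_mid × R4/(R3+R4) = 10.02 × 660/4760 = 1.39 V.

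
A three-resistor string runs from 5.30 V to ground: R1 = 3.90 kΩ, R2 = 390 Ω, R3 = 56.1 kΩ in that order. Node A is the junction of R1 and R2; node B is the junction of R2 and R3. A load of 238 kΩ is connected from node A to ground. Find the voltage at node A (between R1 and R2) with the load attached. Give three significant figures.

Below node A the series string R2+R3 = 56490 Ω sits in parallel with the 238000 Ω load: 45650 Ω.
V_A = 5.30 × 45650/(3900 + 45650) = 4.88 V.

V ≈ 4.88 V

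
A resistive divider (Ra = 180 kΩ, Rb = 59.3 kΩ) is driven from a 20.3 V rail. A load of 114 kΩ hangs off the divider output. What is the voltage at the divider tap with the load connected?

The load sits in parallel with Rb: Rb‖R_L = (59.3 × 114) / (59.3 + 114) = 39.01 kΩ.
V_out = 20.3 × 39.01 / (180 + 39.01) = 20.3 × 39.01/219.0 = 3.62 V.

V_out ≈ 3.62 V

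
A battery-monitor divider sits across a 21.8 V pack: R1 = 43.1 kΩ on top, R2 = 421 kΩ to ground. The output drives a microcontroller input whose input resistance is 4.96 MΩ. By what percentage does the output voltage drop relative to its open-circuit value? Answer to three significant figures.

0.782 %

The divider's output (Thévenin) resistance is R1‖R2 = 39.10 kΩ.
Fractional drop under load = R_th/(R_th + R_L) = 39.10 / (39.10 + 4960) = 0.007821.
So the output falls by 0.782 %.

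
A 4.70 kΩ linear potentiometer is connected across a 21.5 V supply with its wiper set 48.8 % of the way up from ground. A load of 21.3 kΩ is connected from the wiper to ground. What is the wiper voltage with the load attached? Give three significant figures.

V ≈ 9.94 V

The wiper splits the pot into (1−α)R = 2.406 kΩ above and αR = 2.294 kΩ below.
Lower section ‖ load = 2.071 kΩ.
V_wiper = 21.5 × 2.071/(2.406 + 2.071) = 9.94 V.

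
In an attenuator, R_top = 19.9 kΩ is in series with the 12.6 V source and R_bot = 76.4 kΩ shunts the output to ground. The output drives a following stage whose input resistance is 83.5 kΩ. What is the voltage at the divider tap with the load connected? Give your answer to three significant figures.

V_out ≈ 8.41 V

The load sits in parallel with R_bot: R_bot‖R_L = (76.4 × 83.5) / (76.4 + 83.5) = 39.90 kΩ.
V_out = 12.6 × 39.90 / (19.9 + 39.90) = 12.6 × 39.90/59.80 = 8.41 V.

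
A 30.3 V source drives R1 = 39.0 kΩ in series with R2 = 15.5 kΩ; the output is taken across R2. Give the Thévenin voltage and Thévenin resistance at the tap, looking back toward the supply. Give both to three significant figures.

V_th = 8.62 V, R_th = 11.1 kΩ

V_th is the open-circuit tap voltage: 30.3 × 15.5/(39.0 + 15.5) = 8.62 V.
With the supply zeroed, R1 and R2 appear in parallel from the tap: R_th = R1‖R2 = (39.0 × 15.5)/54.50 = 11.1 kΩ.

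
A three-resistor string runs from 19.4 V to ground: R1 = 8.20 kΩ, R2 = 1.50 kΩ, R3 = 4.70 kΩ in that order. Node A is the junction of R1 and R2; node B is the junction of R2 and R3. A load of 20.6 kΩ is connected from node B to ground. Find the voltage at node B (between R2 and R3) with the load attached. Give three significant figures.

V ≈ 5.49 V

At node B, R3 is in parallel with the load: R3‖R_L = 3.827 kΩ.
Below node A the resistance is R2 + (R3‖R_L) = 5.327 kΩ, so V_A = 19.4 × 5.327/13.53 = 7.640 V.
Then V_B = V_A × (R3‖R_L)/(R2 + R3‖R_L) = 7.640 × 3.827/5.327 = 5.49 V.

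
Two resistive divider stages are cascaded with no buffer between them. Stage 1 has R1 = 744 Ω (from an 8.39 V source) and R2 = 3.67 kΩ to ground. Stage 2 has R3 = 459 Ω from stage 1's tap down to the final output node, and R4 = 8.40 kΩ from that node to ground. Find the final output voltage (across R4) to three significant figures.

V_out ≈ 6.18 V

Stage 2 presents R3+R4 = 8859 Ω as a load on stage 1's tap.
Stage 1's lower leg becomes R2‖(R3+R4) = 2595 Ω, so V_mid = 8.39 × 2595/3339 = 6.521 V.
Stage 2 is itself unloaded: V_out = V_mid × R4/(R3+R4) = 6.521 × 8400/8859 = 6.18 V.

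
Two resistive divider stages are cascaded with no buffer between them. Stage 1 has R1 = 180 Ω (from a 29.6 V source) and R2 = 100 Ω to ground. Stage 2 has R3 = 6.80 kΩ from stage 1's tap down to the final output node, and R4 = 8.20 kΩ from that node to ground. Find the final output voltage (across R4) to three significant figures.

V_out ≈ 5.75 V

Stage 2 presents R3+R4 = 15000 Ω as a load on stage 1's tap.
Stage 1's lower leg becomes R2‖(R3+R4) = 99.34 Ω, so V_mid = 29.6 × 99.34/279.3 = 10.53 V.
Stage 2 is itself unloaded: V_out = V_mid × R4/(R3+R4) = 10.53 × 8200/15000 = 5.75 V.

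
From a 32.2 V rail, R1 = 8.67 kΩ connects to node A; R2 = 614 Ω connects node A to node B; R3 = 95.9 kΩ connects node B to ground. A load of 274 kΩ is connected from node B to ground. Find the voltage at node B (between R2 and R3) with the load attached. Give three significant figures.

V ≈ 28.5 V

At node B, R3 is in parallel with the load: R3‖R_L = 71040 Ω.
Below node A the resistance is R2 + (R3‖R_L) = 71650 Ω, so V_A = 32.2 × 71650/80320 = 28.72 V.
Then V_B = V_A × (R3‖R_L)/(R2 + R3‖R_L) = 28.72 × 71040/71650 = 28.5 V.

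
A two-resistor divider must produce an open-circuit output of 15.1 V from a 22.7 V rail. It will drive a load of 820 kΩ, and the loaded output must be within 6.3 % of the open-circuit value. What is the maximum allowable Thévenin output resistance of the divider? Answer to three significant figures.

Loading drop = R_th/(R_th + R_L) ≤ 0.0630, so R_th ≤ R_L · ε/(1−ε) = 820 kΩ × 0.0630/0.9370 = 55.1 kΩ.

R_th ≤ 55.1 kΩ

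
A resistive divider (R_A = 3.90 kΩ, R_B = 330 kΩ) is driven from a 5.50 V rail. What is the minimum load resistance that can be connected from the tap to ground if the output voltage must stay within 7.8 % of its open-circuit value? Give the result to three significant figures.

R_L(min) ≈ 45.6 kΩ

Output resistance R_th = R_A‖R_B = (3.90 × 330)/333.9 = 3.854 kΩ.
The fractional drop is R_th/(R_th + R_L); requiring this ≤ 0.0780 gives R_L ≥ R_th(1/0.0780 − 1) = 3.854 × 11.82 = 45.6 kΩ.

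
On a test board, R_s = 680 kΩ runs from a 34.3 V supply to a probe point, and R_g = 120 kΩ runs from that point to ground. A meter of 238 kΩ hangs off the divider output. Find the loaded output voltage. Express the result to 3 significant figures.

V_out ≈ 3.60 V

The load sits in parallel with R_g: R_g‖R_L = (120 × 238) / (120 + 238) = 79.78 kΩ.
V_out = 34.3 × 79.78 / (680 + 79.78) = 34.3 × 79.78/759.8 = 3.60 V.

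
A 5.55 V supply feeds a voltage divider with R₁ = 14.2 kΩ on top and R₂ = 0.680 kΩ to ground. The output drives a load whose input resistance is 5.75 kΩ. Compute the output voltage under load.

V_out ≈ 0.228 V

The load sits in parallel with R₂: R₂‖R_L = (680 × 5750) / (680 + 5750) = 608.1 Ω.
V_out = 5.55 × 608.1 / (14200 + 608.1) = 5.55 × 608.1/14810 = 0.228 V.
(Unloaded it would have been 0.254 V.)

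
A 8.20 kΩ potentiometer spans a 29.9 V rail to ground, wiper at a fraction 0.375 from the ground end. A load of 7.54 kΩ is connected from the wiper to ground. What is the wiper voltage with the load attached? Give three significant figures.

V ≈ 8.94 V

The wiper splits the pot into (1−α)R = 5.125 kΩ above and αR = 3.075 kΩ below.
Lower section ‖ load = 2.184 kΩ.
V_wiper = 29.9 × 2.184/(5.125 + 2.184) = 8.94 V.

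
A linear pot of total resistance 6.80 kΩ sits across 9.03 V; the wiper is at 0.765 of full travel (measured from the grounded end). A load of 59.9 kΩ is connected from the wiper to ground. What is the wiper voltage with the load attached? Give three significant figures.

The wiper splits the pot into (1−α)R = 1.598 kΩ above and αR = 5.202 kΩ below.
Lower section ‖ load = 4.786 kΩ.
V_wiper = 9.03 × 4.786/(1.598 + 4.786) = 6.77 V.

V ≈ 6.77 V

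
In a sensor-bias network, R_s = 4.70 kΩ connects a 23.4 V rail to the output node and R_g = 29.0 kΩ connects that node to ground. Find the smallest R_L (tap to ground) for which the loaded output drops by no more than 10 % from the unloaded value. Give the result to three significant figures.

R_L(min) ≈ 36.4 kΩ

Output resistance R_th = R_s‖R_g = (4.70 × 29.0)/33.70 = 4.045 kΩ.
The fractional drop is R_th/(R_th + R_L); requiring this ≤ 0.100 gives R_L ≥ R_th(1/0.100 − 1) = 4.045 × 9.000 = 36.4 kΩ.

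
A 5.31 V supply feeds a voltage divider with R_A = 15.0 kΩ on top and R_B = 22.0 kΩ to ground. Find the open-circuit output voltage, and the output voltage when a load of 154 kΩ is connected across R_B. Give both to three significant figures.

Unloaded: 3.16 V; loaded: 2.98 V

Open-circuit: V = 5.31 × 22.0/(15.0 + 22.0) = 3.16 V.
With the load, R_B becomes R_B‖R_L = 19.25 kΩ, so V = 5.31 × 19.25/34.25 = 2.98 V.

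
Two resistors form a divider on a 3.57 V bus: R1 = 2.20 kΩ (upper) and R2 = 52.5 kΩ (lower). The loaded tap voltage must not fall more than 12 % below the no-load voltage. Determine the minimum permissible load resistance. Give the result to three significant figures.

Output resistance R_th = R1‖R2 = (2.20 × 52.5)/54.70 = 2.112 kΩ.
The fractional drop is R_th/(R_th + R_L); requiring this ≤ 0.120 gives R_L ≥ R_th(1/0.120 − 1) = 2.112 × 7.333 = 15.5 kΩ.

R_L(min) ≈ 15.5 kΩ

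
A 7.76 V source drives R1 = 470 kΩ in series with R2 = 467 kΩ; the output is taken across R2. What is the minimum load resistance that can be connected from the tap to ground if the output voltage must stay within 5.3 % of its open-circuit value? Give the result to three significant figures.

Output resistance R_th = R1‖R2 = (470 × 467)/937.0 = 234.2 kΩ.
The fractional drop is R_th/(R_th + R_L); requiring this ≤ 0.0530 gives R_L ≥ R_th(1/0.0530 − 1) = 234.2 × 17.87 = 4.19 MΩ.

R_L(min) ≈ 4.19 MΩ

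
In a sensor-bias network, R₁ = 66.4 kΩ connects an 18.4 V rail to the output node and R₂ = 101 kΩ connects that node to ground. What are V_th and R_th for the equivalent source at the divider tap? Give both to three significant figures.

V_th is the open-circuit tap voltage: 18.4 × 101/(66.4 + 101) = 11.1 V.
With the supply zeroed, R₁ and R₂ appear in parallel from the tap: R_th = R₁‖R₂ = (66.4 × 101)/167.4 = 40.1 kΩ.

V_th = 11.1 V, R_th = 40.1 kΩ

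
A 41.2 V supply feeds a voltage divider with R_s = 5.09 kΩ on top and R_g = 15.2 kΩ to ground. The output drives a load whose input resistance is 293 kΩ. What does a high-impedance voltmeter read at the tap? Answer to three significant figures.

V_out ≈ 30.5 V

The load sits in parallel with R_g: R_g‖R_L = (15.2 × 293) / (15.2 + 293) = 14.45 kΩ.
V_out = 41.2 × 14.45 / (5.09 + 14.45) = 41.2 × 14.45/19.54 = 30.5 V.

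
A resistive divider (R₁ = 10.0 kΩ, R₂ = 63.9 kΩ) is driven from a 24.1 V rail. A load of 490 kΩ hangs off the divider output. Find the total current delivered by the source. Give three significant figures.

I ≈ 0.362 mA

R₂‖R_L = 56.53 kΩ, so the source sees R₁ + R₂‖R_L = 66.53 kΩ.
I = 24.1 V / 66.53 kΩ = 0.362 mA.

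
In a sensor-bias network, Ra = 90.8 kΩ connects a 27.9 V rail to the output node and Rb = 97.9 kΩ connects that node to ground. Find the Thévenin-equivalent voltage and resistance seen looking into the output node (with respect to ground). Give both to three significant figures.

V_th is the open-circuit tap voltage: 27.9 × 97.9/(90.8 + 97.9) = 14.5 V.
With the supply zeroed, Ra and Rb appear in parallel from the tap: R_th = Ra‖Rb = (90.8 × 97.9)/188.7 = 47.1 kΩ.

V_th = 14.5 V, R_th = 47.1 kΩ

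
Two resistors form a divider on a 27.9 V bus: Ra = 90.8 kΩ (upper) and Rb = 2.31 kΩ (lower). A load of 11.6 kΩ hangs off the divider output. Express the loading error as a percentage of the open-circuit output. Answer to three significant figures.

16.3 %

Unloaded V = 27.9 × 2.31/93.11 = 0.6922 V.
Loaded: Rb‖R_L = 1.926 kΩ, giving V = 27.9 × 1.926/92.73 = 0.5796 V.
Drop = (0.6922 − 0.5796) / 0.6922 = 16.3 %.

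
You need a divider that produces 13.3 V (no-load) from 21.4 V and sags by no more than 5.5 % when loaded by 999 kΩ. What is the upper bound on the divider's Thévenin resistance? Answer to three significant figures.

R_th ≤ 58.1 kΩ

Loading drop = R_th/(R_th + R_L) ≤ 0.0550, so R_th ≤ R_L · ε/(1−ε) = 999 kΩ × 0.0550/0.9450 = 58.1 kΩ.
(Any R1, R2 with R2/(R1+R2) = 0.621 and R1‖R2 ≤ 58.1 kΩ will meet the spec.)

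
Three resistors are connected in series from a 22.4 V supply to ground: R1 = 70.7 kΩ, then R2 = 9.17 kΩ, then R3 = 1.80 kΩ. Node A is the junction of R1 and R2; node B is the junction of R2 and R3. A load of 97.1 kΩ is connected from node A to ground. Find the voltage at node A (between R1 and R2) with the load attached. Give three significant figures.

Below node A the series string R2+R3 = 10.97 kΩ sits in parallel with the 97.1 kΩ load: 9.856 kΩ.
V_A = 22.4 × 9.856/(70.7 + 9.856) = 2.74 V.

V ≈ 2.74 V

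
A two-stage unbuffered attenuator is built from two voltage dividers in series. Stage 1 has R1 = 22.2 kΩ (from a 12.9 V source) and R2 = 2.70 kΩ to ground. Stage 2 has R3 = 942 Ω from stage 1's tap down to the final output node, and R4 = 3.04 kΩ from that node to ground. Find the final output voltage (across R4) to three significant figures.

Stage 2 presents R3+R4 = 3982 Ω as a load on stage 1's tap.
Stage 1's lower leg becomes R2‖(R3+R4) = 1609 Ω, so V_mid = 12.9 × 1609/23810 = 0.8718 V.
Stage 2 is itself unloaded: V_out = V_mid × R4/(R3+R4) = 0.8718 × 3040/3982 = 0.666 V.

V_out ≈ 0.666 V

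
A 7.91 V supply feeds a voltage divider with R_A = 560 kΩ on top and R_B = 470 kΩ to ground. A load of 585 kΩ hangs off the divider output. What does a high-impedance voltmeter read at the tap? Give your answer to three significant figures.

The load sits in parallel with R_B: R_B‖R_L = (470 × 585) / (470 + 585) = 260.6 kΩ.
V_out = 7.91 × 260.6 / (560 + 260.6) = 7.91 × 260.6/820.6 = 2.51 V.

V_out ≈ 2.51 V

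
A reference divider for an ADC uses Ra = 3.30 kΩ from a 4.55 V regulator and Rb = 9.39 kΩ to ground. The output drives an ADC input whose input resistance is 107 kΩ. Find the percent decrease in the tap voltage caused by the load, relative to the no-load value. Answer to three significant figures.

2.23 %

The divider's output (Thévenin) resistance is Ra‖Rb = 2.442 kΩ.
Fractional drop under load = R_th/(R_th + R_L) = 2.442 / (2.442 + 107) = 0.02231.
So the output falls by 2.23 %.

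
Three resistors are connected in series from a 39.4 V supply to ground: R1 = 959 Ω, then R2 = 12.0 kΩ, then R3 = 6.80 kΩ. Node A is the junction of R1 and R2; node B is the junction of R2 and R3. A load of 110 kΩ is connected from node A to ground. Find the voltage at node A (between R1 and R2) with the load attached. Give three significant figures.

V ≈ 37.2 V

Below node A the series string R2+R3 = 18800 Ω sits in parallel with the 110000 Ω load: 16060 Ω.
V_A = 39.4 × 16060/(959 + 16060) = 37.2 V.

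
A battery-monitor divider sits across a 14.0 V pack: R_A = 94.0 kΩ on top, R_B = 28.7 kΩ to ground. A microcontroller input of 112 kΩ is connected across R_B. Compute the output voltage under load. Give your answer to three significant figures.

The load sits in parallel with R_B: R_B‖R_L = (28.7 × 112) / (28.7 + 112) = 22.85 kΩ.
V_out = 14.0 × 22.85 / (94.0 + 22.85) = 14.0 × 22.85/116.8 = 2.74 V.

V_out ≈ 2.74 V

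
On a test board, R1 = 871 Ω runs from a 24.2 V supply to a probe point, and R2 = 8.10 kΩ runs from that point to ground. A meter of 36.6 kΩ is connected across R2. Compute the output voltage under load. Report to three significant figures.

The load sits in parallel with R2: R2‖R_L = (8100 × 36600) / (8100 + 36600) = 6632 Ω.
V_out = 24.2 × 6632 / (871 + 6632) = 24.2 × 6632/7503 = 21.4 V.
(Unloaded it would have been 21.9 V.)

V_out ≈ 21.4 V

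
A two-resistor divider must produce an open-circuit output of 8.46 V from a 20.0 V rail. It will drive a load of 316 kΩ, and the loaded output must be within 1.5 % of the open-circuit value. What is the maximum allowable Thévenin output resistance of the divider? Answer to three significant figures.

Loading drop = R_th/(R_th + R_L) ≤ 0.0150, so R_th ≤ R_L · ε/(1−ε) = 316 kΩ × 0.0150/0.9850 = 4.81 kΩ.

R_th ≤ 4.81 kΩ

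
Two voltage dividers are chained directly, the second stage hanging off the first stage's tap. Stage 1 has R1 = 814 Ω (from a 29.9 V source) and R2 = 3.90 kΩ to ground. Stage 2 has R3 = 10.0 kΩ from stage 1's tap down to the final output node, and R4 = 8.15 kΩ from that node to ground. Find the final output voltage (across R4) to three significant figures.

V_out ≈ 10.7 V

Stage 2 presents R3+R4 = 18150 Ω as a load on stage 1's tap.
Stage 1's lower leg becomes R2‖(R3+R4) = 3210 Ω, so V_mid = 29.9 × 3210/4024 = 23.85 V.
Stage 2 is itself unloaded: V_out = V_mid × R4/(R3+R4) = 23.85 × 8150/18150 = 10.7 V.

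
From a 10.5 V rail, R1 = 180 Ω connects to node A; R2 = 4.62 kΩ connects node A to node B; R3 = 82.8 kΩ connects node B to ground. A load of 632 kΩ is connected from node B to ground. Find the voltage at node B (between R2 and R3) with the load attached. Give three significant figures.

V ≈ 9.85 V

At node B, R3 is in parallel with the load: R3‖R_L = 73210 Ω.
Below node A the resistance is R2 + (R3‖R_L) = 77830 Ω, so V_A = 10.5 × 77830/78010 = 10.48 V.
Then V_B = V_A × (R3‖R_L)/(R2 + R3‖R_L) = 10.48 × 73210/77830 = 9.85 V.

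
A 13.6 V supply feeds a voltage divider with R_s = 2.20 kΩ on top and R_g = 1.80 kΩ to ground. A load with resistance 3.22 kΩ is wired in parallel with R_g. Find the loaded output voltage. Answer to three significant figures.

V_out ≈ 4.68 V

The load sits in parallel with R_g: R_g‖R_L = (1.80 × 3.22) / (1.80 + 3.22) = 1.155 kΩ.
V_out = 13.6 × 1.155 / (2.20 + 1.155) = 13.6 × 1.155/3.355 = 4.68 V.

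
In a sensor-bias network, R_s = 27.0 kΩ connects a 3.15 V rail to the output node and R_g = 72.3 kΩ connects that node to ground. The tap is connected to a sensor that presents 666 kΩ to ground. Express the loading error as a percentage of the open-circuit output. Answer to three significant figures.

2.87 %

The divider's output (Thévenin) resistance is R_s‖R_g = 19.66 kΩ.
Fractional drop under load = R_th/(R_th + R_L) = 19.66 / (19.66 + 666) = 0.02867.
So the output falls by 2.87 %.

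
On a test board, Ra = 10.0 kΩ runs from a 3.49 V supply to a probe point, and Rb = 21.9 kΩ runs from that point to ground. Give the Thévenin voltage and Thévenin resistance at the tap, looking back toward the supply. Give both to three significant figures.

V_th = 2.40 V, R_th = 6.87 kΩ

V_th is the open-circuit tap voltage: 3.49 × 21.9/(10.0 + 21.9) = 2.40 V.
With the supply zeroed, Ra and Rb appear in parallel from the tap: R_th = Ra‖Rb = (10.0 × 21.9)/31.90 = 6.87 kΩ.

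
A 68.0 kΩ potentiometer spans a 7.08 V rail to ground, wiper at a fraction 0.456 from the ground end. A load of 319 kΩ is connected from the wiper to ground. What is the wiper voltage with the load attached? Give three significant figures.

The wiper splits the pot into (1−α)R = 36.99 kΩ above and αR = 31.01 kΩ below.
Lower section ‖ load = 28.26 kΩ.
V_wiper = 7.08 × 28.26/(36.99 + 28.26) = 3.07 V.

V ≈ 3.07 V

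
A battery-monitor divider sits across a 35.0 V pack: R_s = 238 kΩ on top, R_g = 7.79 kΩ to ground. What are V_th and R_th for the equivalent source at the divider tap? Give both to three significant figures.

V_th = 1.11 V, R_th = 7.54 kΩ

V_th is the open-circuit tap voltage: 35.0 × 7.79/(238 + 7.79) = 1.11 V.
With the supply zeroed, R_s and R_g appear in parallel from the tap: R_th = R_s‖R_g = (238 × 7.79)/245.8 = 7.54 kΩ.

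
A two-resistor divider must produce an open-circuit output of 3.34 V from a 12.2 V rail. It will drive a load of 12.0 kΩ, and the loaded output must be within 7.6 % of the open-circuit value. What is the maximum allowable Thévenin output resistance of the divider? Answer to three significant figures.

Loading drop = R_th/(R_th + R_L) ≤ 0.0760, so R_th ≤ R_L · ε/(1−ε) = 12.0 kΩ × 0.0760/0.9240 = 987 Ω.
(Any R1, R2 with R2/(R1+R2) = 0.274 and R1‖R2 ≤ 987 Ω will meet the spec.)

R_th ≤ 987 Ω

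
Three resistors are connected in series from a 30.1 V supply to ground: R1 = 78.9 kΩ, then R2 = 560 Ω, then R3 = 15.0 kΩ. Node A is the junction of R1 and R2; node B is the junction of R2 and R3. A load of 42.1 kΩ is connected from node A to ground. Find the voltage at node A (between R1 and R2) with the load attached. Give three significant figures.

Below node A the series string R2+R3 = 15560 Ω sits in parallel with the 42100 Ω load: 11360 Ω.
V_A = 30.1 × 11360/(78900 + 11360) = 3.79 V.

V ≈ 3.79 V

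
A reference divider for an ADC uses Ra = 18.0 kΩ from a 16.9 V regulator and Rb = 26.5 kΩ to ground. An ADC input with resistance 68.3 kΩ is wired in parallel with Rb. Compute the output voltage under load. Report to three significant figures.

The load sits in parallel with Rb: Rb‖R_L = (26.5 × 68.3) / (26.5 + 68.3) = 19.09 kΩ.
V_out = 16.9 × 19.09 / (18.0 + 19.09) = 16.9 × 19.09/37.09 = 8.70 V.
(Unloaded it would have been 10.1 V.)

V_out ≈ 8.70 V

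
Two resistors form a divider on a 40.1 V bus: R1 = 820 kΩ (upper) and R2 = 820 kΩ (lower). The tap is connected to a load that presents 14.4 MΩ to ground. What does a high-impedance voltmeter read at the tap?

The load sits in parallel with R2: R2‖R_L = (820 × 14400) / (820 + 14400) = 775.8 kΩ.
V_out = 40.1 × 775.8 / (820 + 775.8) = 40.1 × 775.8/1596 = 19.5 V.

V_out ≈ 19.5 V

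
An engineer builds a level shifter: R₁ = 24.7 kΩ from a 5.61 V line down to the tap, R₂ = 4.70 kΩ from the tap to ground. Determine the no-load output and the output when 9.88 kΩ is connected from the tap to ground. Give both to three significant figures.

Unloaded: 0.897 V; loaded: 0.641 V

Open-circuit: V = 5.61 × 4.70/(24.7 + 4.70) = 0.897 V.
With the load, R₂ becomes R₂‖R_L = 3.185 kΩ, so V = 5.61 × 3.185/27.88 = 0.641 V.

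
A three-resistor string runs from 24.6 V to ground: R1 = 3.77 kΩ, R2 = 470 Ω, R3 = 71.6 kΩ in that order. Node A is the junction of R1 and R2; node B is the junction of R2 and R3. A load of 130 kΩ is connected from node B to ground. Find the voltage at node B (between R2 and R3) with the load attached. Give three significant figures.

At node B, R3 is in parallel with the load: R3‖R_L = 46170 Ω.
Below node A the resistance is R2 + (R3‖R_L) = 46640 Ω, so V_A = 24.6 × 46640/50410 = 22.76 V.
Then V_B = V_A × (R3‖R_L)/(R2 + R3‖R_L) = 22.76 × 46170/46640 = 22.5 V.

V ≈ 22.5 V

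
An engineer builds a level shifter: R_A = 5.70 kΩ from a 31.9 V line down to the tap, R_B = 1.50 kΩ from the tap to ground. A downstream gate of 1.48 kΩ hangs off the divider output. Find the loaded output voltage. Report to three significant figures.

The load sits in parallel with R_B: R_B‖R_L = (1.50 × 1.48) / (1.50 + 1.48) = 0.7450 kΩ.
V_out = 31.9 × 0.7450 / (5.70 + 0.7450) = 31.9 × 0.7450/6.445 = 3.69 V.

V_out ≈ 3.69 V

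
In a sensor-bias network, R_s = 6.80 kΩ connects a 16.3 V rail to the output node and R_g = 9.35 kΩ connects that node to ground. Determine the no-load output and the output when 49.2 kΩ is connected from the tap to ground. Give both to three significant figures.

Open-circuit: V = 16.3 × 9.35/(6.80 + 9.35) = 9.44 V.
With the load, R_g becomes R_g‖R_L = 7.857 kΩ, so V = 16.3 × 7.857/14.66 = 8.74 V.

Unloaded: 9.44 V; loaded: 8.74 V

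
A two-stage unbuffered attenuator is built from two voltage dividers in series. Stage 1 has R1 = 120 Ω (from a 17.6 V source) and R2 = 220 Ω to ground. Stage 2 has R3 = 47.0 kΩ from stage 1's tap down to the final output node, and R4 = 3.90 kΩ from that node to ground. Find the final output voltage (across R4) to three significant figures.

Stage 2 presents R3+R4 = 50900 Ω as a load on stage 1's tap.
Stage 1's lower leg becomes R2‖(R3+R4) = 219.1 Ω, so V_mid = 17.6 × 219.1/339.1 = 11.37 V.
Stage 2 is itself unloaded: V_out = V_mid × R4/(R3+R4) = 11.37 × 3900/50900 = 0.871 V.

V_out ≈ 0.871 V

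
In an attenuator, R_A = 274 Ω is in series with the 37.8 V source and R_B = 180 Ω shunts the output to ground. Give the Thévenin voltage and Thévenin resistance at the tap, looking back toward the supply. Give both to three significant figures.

V_th is the open-circuit tap voltage: 37.8 × 180/(274 + 180) = 15.0 V.
With the supply zeroed, R_A and R_B appear in parallel from the tap: R_th = R_A‖R_B = (274 × 180)/454.0 = 109 Ω.

V_th = 15.0 V, R_th = 109 Ω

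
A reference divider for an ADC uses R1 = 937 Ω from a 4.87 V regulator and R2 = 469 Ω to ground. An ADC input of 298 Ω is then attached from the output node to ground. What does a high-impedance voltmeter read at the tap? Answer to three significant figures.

The load sits in parallel with R2: R2‖R_L = (469 × 298) / (469 + 298) = 182.2 Ω.
V_out = 4.87 × 182.2 / (937 + 182.2) = 4.87 × 182.2/1119 = 0.793 V.
(Unloaded it would have been 1.62 V.)

V_out ≈ 0.793 V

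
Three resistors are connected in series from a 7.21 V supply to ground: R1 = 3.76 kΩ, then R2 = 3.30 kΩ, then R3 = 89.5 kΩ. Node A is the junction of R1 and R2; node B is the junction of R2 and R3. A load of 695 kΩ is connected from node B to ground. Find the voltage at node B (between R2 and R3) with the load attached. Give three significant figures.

At node B, R3 is in parallel with the load: R3‖R_L = 79.29 kΩ.
Below node A the resistance is R2 + (R3‖R_L) = 82.59 kΩ, so V_A = 7.21 × 82.59/86.35 = 6.896 V.
Then V_B = V_A × (R3‖R_L)/(R2 + R3‖R_L) = 6.896 × 79.29/82.59 = 6.62 V.

V ≈ 6.62 V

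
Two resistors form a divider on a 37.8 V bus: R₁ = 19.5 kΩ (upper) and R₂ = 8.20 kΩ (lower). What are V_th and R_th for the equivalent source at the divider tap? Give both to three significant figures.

V_th = 11.2 V, R_th = 5.77 kΩ

V_th is the open-circuit tap voltage: 37.8 × 8.20/(19.5 + 8.20) = 11.2 V.
With the supply zeroed, R₁ and R₂ appear in parallel from the tap: R_th = R₁‖R₂ = (19.5 × 8.20)/27.70 = 5.77 kΩ.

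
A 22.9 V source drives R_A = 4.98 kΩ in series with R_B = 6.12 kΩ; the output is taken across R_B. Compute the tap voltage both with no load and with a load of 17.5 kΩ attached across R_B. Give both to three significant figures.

Open-circuit: V = 22.9 × 6.12/(4.98 + 6.12) = 12.6 V.
With the load, R_B becomes R_B‖R_L = 4.534 kΩ, so V = 22.9 × 4.534/9.514 = 10.9 V.

Unloaded: 12.6 V; loaded: 10.9 V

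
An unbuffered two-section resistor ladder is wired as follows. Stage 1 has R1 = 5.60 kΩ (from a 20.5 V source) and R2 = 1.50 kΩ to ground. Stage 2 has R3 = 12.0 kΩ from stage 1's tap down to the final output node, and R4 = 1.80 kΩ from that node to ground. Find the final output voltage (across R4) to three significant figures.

V_out ≈ 0.520 V

Stage 2 presents R3+R4 = 13.80 kΩ as a load on stage 1's tap.
Stage 1's lower leg becomes R2‖(R3+R4) = 1.353 kΩ, so V_mid = 20.5 × 1.353/6.953 = 3.989 V.
Stage 2 is itself unloaded: V_out = V_mid × R4/(R3+R4) = 3.989 × 1.80/13.80 = 0.520 V.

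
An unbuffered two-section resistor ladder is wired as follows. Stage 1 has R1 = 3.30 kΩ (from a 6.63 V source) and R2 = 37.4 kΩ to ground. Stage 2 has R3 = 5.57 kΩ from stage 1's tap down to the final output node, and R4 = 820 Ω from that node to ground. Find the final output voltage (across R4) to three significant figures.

Stage 2 presents R3+R4 = 6390 Ω as a load on stage 1's tap.
Stage 1's lower leg becomes R2‖(R3+R4) = 5458 Ω, so V_mid = 6.63 × 5458/8758 = 4.132 V.
Stage 2 is itself unloaded: V_out = V_mid × R4/(R3+R4) = 4.132 × 820/6390 = 0.530 V.

V_out ≈ 0.530 V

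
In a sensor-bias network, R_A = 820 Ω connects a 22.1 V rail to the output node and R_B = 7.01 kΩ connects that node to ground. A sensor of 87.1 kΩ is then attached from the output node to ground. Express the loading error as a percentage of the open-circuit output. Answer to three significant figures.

0.836 %

The divider's output (Thévenin) resistance is R_A‖R_B = 734.1 Ω.
Fractional drop under load = R_th/(R_th + R_L) = 734.1 / (734.1 + 87100) = 0.008358.
So the output falls by 0.836 %.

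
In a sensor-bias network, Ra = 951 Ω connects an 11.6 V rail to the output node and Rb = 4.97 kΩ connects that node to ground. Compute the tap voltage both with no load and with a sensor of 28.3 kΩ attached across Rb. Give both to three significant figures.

Open-circuit: V = 11.6 × 4970/(951 + 4970) = 9.74 V.
With the load, Rb becomes Rb‖R_L = 4228 Ω, so V = 11.6 × 4228/5179 = 9.47 V.

Unloaded: 9.74 V; loaded: 9.47 V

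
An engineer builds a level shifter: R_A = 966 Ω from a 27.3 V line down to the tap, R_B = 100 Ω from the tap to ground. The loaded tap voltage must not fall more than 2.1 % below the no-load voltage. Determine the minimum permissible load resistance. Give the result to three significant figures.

R_L(min) ≈ 4.22 kΩ

Output resistance R_th = R_A‖R_B = (966 × 100)/1066 = 90.62 Ω.
The fractional drop is R_th/(R_th + R_L); requiring this ≤ 0.0210 gives R_L ≥ R_th(1/0.0210 − 1) = 90.62 × 46.62 = 4.22 kΩ.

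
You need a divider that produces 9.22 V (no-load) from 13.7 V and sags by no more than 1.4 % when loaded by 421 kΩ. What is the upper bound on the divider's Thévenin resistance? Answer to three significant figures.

R_th ≤ 5.98 kΩ

Loading drop = R_th/(R_th + R_L) ≤ 0.0140, so R_th ≤ R_L · ε/(1−ε) = 421 kΩ × 0.0140/0.9860 = 5.98 kΩ.
(Any R1, R2 with R2/(R1+R2) = 0.673 and R1‖R2 ≤ 5.98 kΩ will meet the spec.)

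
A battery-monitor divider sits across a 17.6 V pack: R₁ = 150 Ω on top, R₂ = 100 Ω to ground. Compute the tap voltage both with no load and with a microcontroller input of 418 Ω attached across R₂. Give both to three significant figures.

Open-circuit: V = 17.6 × 100/(150 + 100) = 7.04 V.
With the load, R₂ becomes R₂‖R_L = 80.69 Ω, so V = 17.6 × 80.69/230.7 = 6.16 V.

Unloaded: 7.04 V; loaded: 6.16 V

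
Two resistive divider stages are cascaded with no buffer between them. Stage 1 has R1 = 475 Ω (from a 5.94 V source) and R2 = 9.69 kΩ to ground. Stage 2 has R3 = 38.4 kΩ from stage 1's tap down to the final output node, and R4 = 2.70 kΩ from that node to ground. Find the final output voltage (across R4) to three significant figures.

Stage 2 presents R3+R4 = 41100 Ω as a load on stage 1's tap.
Stage 1's lower leg becomes R2‖(R3+R4) = 7841 Ω, so V_mid = 5.94 × 7841/8316 = 5.601 V.
Stage 2 is itself unloaded: V_out = V_mid × R4/(R3+R4) = 5.601 × 2700/41100 = 0.368 V.

V_out ≈ 0.368 V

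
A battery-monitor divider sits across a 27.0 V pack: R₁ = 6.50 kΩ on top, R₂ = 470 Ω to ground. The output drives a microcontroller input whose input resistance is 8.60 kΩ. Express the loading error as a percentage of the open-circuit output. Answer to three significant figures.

4.85 %

The divider's output (Thévenin) resistance is R₁‖R₂ = 438.3 Ω.
Fractional drop under load = R_th/(R_th + R_L) = 438.3 / (438.3 + 8600) = 0.04849.
So the output falls by 4.85 %.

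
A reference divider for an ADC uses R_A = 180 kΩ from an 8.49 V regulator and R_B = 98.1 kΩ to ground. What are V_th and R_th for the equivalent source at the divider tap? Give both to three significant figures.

V_th is the open-circuit tap voltage: 8.49 × 98.1/(180 + 98.1) = 2.99 V.
With the supply zeroed, R_A and R_B appear in parallel from the tap: R_th = R_A‖R_B = (180 × 98.1)/278.1 = 63.5 kΩ.

V_th = 2.99 V, R_th = 63.5 kΩ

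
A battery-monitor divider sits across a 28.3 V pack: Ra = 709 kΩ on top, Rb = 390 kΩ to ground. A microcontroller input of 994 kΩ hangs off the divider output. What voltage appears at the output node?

V_out ≈ 8.01 V

The load sits in parallel with Rb: Rb‖R_L = (390 × 994) / (390 + 994) = 280.1 kΩ.
V_out = 28.3 × 280.1 / (709 + 280.1) = 28.3 × 280.1/989.1 = 8.01 V.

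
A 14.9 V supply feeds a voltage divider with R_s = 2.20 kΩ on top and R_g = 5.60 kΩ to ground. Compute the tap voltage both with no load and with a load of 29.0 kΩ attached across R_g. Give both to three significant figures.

Unloaded: 10.7 V; loaded: 10.1 V

Open-circuit: V = 14.9 × 5.60/(2.20 + 5.60) = 10.7 V.
With the load, R_g becomes R_g‖R_L = 4.694 kΩ, so V = 14.9 × 4.694/6.894 = 10.1 V.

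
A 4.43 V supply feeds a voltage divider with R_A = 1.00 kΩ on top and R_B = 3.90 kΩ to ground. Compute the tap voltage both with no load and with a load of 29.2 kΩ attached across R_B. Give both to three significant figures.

Open-circuit: V = 4.43 × 3.90/(1.00 + 3.90) = 3.53 V.
With the load, R_B becomes R_B‖R_L = 3.440 kΩ, so V = 4.43 × 3.440/4.440 = 3.43 V.

Unloaded: 3.53 V; loaded: 3.43 V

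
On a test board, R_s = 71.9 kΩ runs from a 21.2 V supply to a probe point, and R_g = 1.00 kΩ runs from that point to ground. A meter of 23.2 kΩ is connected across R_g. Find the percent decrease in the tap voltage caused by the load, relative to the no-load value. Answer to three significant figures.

4.08 %

The divider's output (Thévenin) resistance is R_s‖R_g = 0.9863 kΩ.
Fractional drop under load = R_th/(R_th + R_L) = 0.9863 / (0.9863 + 23.2) = 0.04078.
So the output falls by 4.08 %.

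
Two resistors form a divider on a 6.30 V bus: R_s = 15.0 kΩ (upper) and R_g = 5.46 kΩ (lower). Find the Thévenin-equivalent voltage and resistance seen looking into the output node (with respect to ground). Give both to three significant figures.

V_th is the open-circuit tap voltage: 6.30 × 5.46/(15.0 + 5.46) = 1.68 V.
With the supply zeroed, R_s and R_g appear in parallel from the tap: R_th = R_s‖R_g = (15.0 × 5.46)/20.46 = 4.00 kΩ.

V_th = 1.68 V, R_th = 4.00 kΩ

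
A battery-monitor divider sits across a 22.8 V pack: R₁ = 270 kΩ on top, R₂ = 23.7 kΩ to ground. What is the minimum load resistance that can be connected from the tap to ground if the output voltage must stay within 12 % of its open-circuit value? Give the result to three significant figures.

Output resistance R_th = R₁‖R₂ = (270 × 23.7)/293.7 = 21.79 kΩ.
The fractional drop is R_th/(R_th + R_L); requiring this ≤ 0.120 gives R_L ≥ R_th(1/0.120 − 1) = 21.79 × 7.333 = 160 kΩ.

R_L(min) ≈ 160 kΩ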